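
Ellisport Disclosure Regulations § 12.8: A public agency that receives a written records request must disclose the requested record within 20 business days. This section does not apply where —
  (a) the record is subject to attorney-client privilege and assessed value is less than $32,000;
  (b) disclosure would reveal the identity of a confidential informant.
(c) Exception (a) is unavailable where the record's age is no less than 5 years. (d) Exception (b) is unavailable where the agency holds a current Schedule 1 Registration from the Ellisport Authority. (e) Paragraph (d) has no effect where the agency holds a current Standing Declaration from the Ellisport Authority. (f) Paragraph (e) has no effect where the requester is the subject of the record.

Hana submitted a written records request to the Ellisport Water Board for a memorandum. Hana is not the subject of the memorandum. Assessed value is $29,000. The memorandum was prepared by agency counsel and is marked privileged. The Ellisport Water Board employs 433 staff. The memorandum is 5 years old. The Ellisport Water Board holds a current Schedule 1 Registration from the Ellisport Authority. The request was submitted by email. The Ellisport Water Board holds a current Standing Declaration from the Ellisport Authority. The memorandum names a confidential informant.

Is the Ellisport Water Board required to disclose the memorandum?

Exception (a)'s conditions are all satisfied: the memorandum is privileged; assessed value is $29,000, less than the $32,000 limit. However, paragraph (c) must be considered: (c) operates against (a): the record's age is 5 years, meeting the 5 years threshold. Exception (a) does not apply.
Exception (b)'s conditions are all satisfied: the memorandum names a confidential informant. Applying paragraphs (d)–(f): (d) would limit (b) — a current Schedule 1 Registration is held — but (e) sets (d) aside: (e) operates — a current Standing Declaration is held. (f), which would lift (e), is not triggered — Hana is not the subject of the memorandum. (b) remains available.

No — exception (b) applies; the Ellisport Water Board is not required to disclose the memorandum.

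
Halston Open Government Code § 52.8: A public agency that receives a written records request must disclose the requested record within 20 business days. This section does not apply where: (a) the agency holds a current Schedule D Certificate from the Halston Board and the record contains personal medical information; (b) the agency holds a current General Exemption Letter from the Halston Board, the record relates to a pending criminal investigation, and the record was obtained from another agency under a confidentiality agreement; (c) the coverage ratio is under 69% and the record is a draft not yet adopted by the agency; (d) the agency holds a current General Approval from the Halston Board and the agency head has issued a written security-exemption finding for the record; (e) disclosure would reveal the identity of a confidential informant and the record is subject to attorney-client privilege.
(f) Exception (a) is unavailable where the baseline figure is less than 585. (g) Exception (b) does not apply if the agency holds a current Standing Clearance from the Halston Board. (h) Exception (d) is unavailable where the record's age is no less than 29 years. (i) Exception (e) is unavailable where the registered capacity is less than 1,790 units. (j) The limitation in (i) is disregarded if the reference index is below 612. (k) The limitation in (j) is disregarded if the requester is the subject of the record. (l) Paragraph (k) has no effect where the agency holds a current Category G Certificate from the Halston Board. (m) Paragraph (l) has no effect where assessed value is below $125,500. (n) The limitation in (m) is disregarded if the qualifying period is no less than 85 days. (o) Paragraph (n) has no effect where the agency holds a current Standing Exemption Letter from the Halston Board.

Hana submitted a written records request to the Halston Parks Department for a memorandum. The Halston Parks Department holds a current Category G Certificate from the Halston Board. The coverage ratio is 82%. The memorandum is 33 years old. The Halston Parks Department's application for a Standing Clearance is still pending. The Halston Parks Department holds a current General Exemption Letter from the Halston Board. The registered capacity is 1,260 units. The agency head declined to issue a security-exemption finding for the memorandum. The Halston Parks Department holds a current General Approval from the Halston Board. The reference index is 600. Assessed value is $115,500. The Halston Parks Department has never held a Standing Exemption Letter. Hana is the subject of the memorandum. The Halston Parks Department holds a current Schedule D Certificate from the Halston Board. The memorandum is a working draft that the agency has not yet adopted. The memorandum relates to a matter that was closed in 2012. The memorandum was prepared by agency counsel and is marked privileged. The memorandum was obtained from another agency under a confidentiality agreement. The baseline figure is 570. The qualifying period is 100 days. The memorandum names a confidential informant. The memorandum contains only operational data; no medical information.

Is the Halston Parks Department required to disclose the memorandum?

No — exception (e) applies; the Halston Parks Department is not required to disclose the memorandum.

Exception (a) fails — the memorandum contains only operational data.
Exception (b) fails — the memorandum relates to a closed matter.
Exception (c) fails — the coverage ratio is 82%, not under 69%.
Exception (d) requires that the agency head has issued a written security-exemption finding for the record; but the agency head declined to issue a security-exemption finding, so (d) is unavailable.
Exception (e): the memorandum names a confidential informant; the memorandum is privileged — every condition holds. As to paragraphs (i)–(o): (i) would limit (e) — the registered capacity is 1,260 units, less than the 1,790 units limit — but (j) sets (i) aside: (j) operates against (i): the reference index is 600, below the 612 limit. (k) applies (Hana is the subject of the memorandum), but is itself disapplied by (l): (l) is triggered — a current Category G Certificate is held. (m) would limit (l) — assessed value is $115,500, below the $125,500 limit — but (n) sets (m) aside: (n) is triggered — the qualifying period is 100 days, meeting the 85 days threshold. (o) is not triggered (the Standing Exemption Letter is not current), so (n) stands. (e) remains available.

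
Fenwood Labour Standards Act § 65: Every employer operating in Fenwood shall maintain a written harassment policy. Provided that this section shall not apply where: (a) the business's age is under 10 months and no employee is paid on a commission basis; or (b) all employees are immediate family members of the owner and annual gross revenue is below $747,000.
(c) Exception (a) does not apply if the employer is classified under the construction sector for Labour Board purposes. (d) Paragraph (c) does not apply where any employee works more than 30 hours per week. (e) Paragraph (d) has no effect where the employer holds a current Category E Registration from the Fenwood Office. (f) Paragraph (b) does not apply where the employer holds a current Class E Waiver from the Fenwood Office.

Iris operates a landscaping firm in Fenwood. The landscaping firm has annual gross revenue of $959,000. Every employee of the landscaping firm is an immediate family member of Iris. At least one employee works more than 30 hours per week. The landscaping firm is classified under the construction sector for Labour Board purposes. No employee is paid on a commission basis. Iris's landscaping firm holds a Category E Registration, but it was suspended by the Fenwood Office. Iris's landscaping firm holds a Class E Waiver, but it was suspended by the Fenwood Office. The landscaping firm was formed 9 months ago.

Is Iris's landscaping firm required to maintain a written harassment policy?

No — exception (a) applies; Iris's landscaping firm is not required to maintain a written harassment policy.

Exception (a): the business's age is 9 months, under the 10 months limit; no employee is paid on commission — every condition holds. Under paragraphs (c)–(e): (c) is triggered (the landscaping firm is classified under the construction sector), but yields to (d): (d) operates against (c): at least one employee exceeds 30 hours/week. (e) does not operate here (there is no Category E Registration in force), so (d) stands. Exception (a) stands.
Exception (b) does not apply: annual gross revenue is $959,000, not below $747,000.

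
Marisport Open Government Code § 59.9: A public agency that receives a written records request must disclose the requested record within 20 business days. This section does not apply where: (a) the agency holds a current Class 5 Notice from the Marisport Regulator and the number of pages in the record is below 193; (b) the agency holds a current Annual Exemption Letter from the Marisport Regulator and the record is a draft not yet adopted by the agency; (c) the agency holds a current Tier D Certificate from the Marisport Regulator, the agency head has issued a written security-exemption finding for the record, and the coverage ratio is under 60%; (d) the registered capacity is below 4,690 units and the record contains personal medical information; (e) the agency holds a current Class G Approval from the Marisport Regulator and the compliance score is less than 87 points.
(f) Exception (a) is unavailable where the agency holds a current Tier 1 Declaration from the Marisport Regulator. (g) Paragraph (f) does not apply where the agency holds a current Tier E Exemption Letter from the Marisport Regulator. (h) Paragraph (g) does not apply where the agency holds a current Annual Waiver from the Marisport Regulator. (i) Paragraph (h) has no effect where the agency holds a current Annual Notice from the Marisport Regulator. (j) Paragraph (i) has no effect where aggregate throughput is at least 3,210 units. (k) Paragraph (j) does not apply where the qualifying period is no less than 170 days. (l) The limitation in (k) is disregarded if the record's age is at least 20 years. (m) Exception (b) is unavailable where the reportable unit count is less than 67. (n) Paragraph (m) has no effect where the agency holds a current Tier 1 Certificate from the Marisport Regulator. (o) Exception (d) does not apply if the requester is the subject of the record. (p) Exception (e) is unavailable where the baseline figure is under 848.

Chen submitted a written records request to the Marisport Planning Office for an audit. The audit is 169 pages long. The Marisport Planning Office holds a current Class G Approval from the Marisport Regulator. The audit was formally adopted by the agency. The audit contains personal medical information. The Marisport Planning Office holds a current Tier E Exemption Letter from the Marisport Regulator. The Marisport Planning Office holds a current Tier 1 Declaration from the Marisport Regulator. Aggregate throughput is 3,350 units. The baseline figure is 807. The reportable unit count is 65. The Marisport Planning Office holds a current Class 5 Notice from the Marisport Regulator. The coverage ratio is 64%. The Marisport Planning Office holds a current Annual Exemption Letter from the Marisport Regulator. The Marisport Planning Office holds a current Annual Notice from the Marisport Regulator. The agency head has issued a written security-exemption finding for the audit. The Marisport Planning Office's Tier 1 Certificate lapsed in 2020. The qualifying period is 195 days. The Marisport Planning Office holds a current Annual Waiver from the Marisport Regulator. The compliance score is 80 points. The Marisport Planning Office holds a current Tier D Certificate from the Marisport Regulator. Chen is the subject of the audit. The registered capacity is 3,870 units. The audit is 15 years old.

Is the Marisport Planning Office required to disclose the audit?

No — exception (a) applies; the Marisport Planning Office is not required to disclose the audit.

Exception (a): a current Class 5 Notice is held; the number of pages in the record is 169, below the 193 limit — every condition holds. Under paragraphs (f)–(l): (f) operates (a current Tier 1 Declaration is held), but is set aside by (g): (g) operates against (f): a current Tier E Exemption Letter is held. (h) is engaged (a current Annual Waiver is held), but is set aside by (i): (i) operates against (h): a current Annual Notice is held. (j) would limit (i) — aggregate throughput is 3,350 units, meeting the 3,210 units threshold — but (k) sets (j) aside: (k) is engaged — the qualifying period is 195 days, meeting the 170 days threshold. (l) does not operate here (the record's age is 15 years, short of 20 years), so (k) stands. So (a) applies.
Exception (b) fails — the audit has been formally adopted.
Exception (c) does not apply: the coverage ratio is 64%, not under 60%.
Exception (d)'s conditions are all satisfied: the registered capacity is 3,870 units, below the 4,690 units limit; the audit contains personal medical information. But applying paragraph (o): (o) operates against (d): Chen is the subject of the audit. Exception (d) does not apply.
Exception (e) is satisfied on its face — a current Class G Approval is held; the compliance score is 80 points, less than the 87 points limit. However, paragraph (p) must be considered: (p) operates against (e): the baseline figure is 807, under the 848 limit. Exception (e) does not apply.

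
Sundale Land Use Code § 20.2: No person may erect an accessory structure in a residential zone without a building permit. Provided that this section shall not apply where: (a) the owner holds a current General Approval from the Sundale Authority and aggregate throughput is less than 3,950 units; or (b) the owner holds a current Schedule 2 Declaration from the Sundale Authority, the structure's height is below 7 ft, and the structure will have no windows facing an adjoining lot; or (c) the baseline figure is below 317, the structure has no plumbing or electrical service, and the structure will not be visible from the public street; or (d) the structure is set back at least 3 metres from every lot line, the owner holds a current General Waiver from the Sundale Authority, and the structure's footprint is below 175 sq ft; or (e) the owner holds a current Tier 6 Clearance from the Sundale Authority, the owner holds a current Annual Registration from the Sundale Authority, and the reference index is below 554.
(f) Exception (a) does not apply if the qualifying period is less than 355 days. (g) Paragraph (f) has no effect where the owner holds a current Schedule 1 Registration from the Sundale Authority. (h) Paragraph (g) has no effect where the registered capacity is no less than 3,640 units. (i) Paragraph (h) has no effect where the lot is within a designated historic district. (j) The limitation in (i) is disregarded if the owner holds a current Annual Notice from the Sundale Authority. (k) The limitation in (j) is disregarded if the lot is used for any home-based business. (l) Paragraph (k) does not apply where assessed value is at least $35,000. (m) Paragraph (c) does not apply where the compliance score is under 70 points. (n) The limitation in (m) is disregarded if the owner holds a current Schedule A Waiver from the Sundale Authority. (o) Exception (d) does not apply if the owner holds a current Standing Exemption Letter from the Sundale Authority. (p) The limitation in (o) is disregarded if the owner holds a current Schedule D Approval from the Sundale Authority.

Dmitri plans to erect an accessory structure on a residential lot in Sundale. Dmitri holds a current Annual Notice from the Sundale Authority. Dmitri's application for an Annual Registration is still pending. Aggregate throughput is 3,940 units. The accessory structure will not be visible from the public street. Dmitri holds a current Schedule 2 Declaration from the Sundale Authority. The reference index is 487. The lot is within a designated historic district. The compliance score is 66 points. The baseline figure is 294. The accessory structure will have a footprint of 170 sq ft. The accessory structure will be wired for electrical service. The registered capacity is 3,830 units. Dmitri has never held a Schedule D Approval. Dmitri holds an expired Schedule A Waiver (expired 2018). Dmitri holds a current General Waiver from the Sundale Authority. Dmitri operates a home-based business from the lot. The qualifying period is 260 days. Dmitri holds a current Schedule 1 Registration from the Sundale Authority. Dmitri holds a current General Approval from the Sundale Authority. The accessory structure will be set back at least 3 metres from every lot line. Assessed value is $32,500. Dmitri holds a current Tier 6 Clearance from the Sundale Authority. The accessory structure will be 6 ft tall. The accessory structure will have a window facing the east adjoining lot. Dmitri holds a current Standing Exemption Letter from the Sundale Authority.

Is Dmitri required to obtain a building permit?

All of (a)'s requirements are met (a current General Approval is held; aggregate throughput is 3,940 units, less than the 3,950 units limit). Considering the limiting provisions: (f) would limit (a) — the qualifying period is 260 days, less than the 355 days limit — but (g) sets (f) aside: (g) operates against (f): a current Schedule 1 Registration is held. (h) would limit (g) — the registered capacity is 3,830 units, meeting the 3,640 units threshold — but (i) sets (h) aside: (i) operates against (h): the lot is in a historic district. (j) is triggered (a current Annual Notice is held), but is displaced by (k): (k) applies — a home-based business operates on the lot. (l), which would lift (k), is not engaged — assessed value is $32,500, short of $35,000. (a) remains available.
Exception (b) does not apply: a window faces an adjoining lot.
Exception (c) does not apply: electrical service is planned.
Exception (d)'s conditions are all satisfied: the setback is at least 3 m on every side; a current General Waiver is held; the structure's footprint is 170 sq ft, below the 175 sq ft limit. Turning to paragraphs (o)–(p): (o) operates against (d): a current Standing Exemption Letter is held. (p) is not engaged (no current Schedule D Approval is held), so (o) stands. So (d) is unavailable.
Exception (e) fails — there is no Annual Registration in force.

No — exception (a) applies; Dmitri does not need a building permit.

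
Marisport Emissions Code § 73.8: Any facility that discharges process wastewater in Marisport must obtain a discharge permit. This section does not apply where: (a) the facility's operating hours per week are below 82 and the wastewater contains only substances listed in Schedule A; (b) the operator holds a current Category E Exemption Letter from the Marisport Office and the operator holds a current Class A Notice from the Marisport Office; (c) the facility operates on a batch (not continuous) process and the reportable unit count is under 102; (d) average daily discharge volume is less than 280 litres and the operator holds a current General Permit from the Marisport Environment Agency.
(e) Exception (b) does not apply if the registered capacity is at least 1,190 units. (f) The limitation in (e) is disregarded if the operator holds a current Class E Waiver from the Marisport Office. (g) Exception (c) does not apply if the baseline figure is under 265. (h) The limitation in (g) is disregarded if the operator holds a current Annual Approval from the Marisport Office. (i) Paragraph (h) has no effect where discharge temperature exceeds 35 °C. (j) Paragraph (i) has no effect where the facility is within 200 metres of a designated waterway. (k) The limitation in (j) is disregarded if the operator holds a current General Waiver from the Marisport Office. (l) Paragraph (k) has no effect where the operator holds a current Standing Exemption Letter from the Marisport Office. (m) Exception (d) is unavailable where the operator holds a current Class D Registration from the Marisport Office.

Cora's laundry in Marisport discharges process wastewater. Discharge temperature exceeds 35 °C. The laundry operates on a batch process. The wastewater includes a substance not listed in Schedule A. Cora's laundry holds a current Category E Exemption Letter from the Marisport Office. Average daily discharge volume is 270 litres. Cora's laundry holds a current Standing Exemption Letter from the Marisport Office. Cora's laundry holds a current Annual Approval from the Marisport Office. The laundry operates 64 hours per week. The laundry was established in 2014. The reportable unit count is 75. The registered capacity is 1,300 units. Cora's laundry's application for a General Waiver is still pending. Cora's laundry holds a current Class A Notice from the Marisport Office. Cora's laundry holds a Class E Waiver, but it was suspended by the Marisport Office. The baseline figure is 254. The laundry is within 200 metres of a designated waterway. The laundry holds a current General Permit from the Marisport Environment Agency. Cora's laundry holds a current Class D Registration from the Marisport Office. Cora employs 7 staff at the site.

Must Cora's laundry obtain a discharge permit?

No — exception (c) applies; Cora's laundry is not required to obtain a discharge permit.

Exception (a) fails — the wastewater includes a non-Schedule-A substance.
Exception (b): a current Category E Exemption Letter is held; a current Class A Notice is held — every condition holds. However, paragraphs (e)–(f) must be considered: (e) applies — the registered capacity is 1,300 units, meeting the 1,190 units threshold. (f) is not engaged (the Class E Waiver is not current), so (e) stands. So (b) is unavailable.
Exception (c)'s conditions are all satisfied: the facility operates on a batch process; the reportable unit count is 75, under the 102 limit. Considering the limiting provisions: (g) would limit (c) — the baseline figure is 254, under the 265 limit — but (h) sets (g) aside: (h) operates against (g): a current Annual Approval is held. (i) applies (discharge temperature exceeds 35 °C), but is overridden by (j): (j) operates against (i): the laundry is within 200 m of a designated waterway. (k) is not engaged (there is no General Waiver in force), so (j) stands. (c) remains available.
Exception (d) is satisfied on its face — average daily discharge volume is 270 litres, less than the 280 litres limit; a current General Permit is held. But: (m) applies — a current Class D Registration is held. Exception (d) does not apply.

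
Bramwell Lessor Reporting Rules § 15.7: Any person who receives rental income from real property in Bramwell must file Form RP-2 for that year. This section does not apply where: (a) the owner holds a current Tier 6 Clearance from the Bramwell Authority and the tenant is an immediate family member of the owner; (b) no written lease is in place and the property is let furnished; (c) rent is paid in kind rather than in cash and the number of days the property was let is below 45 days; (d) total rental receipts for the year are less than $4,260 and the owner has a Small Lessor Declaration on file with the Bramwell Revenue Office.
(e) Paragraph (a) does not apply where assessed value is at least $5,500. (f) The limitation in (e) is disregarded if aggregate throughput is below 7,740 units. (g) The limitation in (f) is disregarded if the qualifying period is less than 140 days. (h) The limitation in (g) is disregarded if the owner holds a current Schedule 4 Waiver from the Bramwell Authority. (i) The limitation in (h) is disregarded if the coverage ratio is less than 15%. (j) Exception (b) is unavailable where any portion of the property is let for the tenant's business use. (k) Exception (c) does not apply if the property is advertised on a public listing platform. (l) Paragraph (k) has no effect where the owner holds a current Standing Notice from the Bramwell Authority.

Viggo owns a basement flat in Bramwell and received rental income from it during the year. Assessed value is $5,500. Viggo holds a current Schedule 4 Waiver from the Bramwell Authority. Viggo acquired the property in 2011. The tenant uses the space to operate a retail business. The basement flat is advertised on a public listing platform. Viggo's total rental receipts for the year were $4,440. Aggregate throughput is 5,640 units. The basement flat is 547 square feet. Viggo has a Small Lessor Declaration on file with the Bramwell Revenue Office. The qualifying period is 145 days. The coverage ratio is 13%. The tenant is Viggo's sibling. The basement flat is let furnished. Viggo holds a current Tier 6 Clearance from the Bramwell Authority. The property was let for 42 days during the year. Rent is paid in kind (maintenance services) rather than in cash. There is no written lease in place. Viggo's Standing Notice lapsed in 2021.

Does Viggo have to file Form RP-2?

Exception (a): a current Tier 6 Clearance is held; the tenant is an immediate family member — every condition holds. As to paragraphs (e)–(i): (e) applies (assessed value is $5,500, meeting the $5,500 threshold), but yields to (f): (f) operates — aggregate throughput is 5,640 units, below the 7,740 units limit. (g), which would lift (f), is inapplicable — the qualifying period is 145 days, not less than 140 days. So (a) applies.
Exception (b) is satisfied on its face — there is no written lease; the property is let furnished. But applying paragraph (j): (j) operates — the space is let for business use. Exception (b) does not apply.
All of (c)'s requirements are met (rent is paid in kind; the number of days the property was let is 42 days, below the 45 days limit). Turning to paragraphs (k)–(l): (k) applies — the property is publicly advertised. (l) does not operate here (there is no Standing Notice in force), so (k) stands. So (c) is unavailable.
Exception (d) fails — total rental receipts for the year are $4,440, not less than $4,260.

No — exception (a) applies; Viggo is not required to file Form RP-2.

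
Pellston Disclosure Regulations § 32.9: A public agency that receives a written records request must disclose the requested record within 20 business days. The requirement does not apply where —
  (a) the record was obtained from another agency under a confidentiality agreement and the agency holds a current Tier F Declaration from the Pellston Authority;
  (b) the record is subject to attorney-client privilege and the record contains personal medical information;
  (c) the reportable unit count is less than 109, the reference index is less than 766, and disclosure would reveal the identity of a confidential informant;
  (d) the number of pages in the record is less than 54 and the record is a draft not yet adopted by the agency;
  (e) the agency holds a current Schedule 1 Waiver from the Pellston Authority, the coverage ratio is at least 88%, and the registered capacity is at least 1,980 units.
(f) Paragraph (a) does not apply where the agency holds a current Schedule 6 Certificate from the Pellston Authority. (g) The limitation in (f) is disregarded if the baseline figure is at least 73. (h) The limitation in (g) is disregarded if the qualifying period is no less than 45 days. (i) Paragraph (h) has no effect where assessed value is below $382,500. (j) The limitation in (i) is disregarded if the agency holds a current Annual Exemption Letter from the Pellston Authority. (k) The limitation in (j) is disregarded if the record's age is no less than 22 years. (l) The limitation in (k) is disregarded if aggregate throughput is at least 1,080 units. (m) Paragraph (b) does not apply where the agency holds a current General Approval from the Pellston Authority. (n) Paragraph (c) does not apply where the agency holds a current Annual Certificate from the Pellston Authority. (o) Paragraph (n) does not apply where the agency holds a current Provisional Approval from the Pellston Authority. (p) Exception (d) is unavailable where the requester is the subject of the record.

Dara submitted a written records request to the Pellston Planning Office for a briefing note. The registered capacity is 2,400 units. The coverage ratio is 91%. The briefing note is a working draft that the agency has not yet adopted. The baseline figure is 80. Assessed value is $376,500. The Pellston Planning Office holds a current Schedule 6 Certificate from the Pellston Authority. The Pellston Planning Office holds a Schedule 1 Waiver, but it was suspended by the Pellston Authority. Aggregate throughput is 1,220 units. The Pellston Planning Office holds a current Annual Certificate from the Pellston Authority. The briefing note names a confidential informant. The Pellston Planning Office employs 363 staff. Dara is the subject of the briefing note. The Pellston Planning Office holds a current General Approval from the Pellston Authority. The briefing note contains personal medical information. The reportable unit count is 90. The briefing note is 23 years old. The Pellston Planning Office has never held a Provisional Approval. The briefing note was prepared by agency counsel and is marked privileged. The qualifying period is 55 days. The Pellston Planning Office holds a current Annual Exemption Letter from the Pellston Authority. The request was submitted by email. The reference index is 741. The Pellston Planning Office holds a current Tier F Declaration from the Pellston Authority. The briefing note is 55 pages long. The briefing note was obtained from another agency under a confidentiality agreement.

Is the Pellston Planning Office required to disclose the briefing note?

Exception (a)'s conditions are all satisfied: the briefing note was obtained under a confidentiality agreement; a current Tier F Declaration is held. Turning to paragraphs (f)–(l): (f) operates against (a): a current Schedule 6 Certificate is held. (g) applies (the baseline figure is 80, meeting the 73 threshold), but is set aside by (h): (h) is engaged — the qualifying period is 55 days, meeting the 45 days threshold. (i) would limit (h) — assessed value is $376,500, below the $382,500 limit — but (j) sets (i) aside: (j) is triggered — a current Annual Exemption Letter is held. (k) is triggered (the record's age is 23 years, meeting the 22 years threshold), but is set aside by (l): (l) operates — aggregate throughput is 1,220 units, meeting the 1,080 units threshold. Exception (a) does not apply.
Exception (b)'s conditions are all satisfied: the briefing note is privileged; the briefing note contains personal medical information. Turning to paragraph (m): (m) operates against (b): a current General Approval is held. (b) is therefore removed.
Exception (c)'s conditions are all satisfied: the reportable unit count is 90, less than the 109 limit; the reference index is 741, less than the 766 limit; the briefing note names a confidential informant. But applying paragraphs (n)–(o): (n) applies — a current Annual Certificate is held. (o) is not triggered (the Provisional Approval is not current), so (n) stands. So (c) is unavailable.
Exception (d) requires that the number of pages in the record is less than 54; but the number of pages in the record is 55, not less than 54, so (d) is unavailable.
Exception (e) fails — there is no Schedule 1 Waiver in force.
No exception displaces § 32.9.

Yes — the Pellston Planning Office must disclose the briefing note.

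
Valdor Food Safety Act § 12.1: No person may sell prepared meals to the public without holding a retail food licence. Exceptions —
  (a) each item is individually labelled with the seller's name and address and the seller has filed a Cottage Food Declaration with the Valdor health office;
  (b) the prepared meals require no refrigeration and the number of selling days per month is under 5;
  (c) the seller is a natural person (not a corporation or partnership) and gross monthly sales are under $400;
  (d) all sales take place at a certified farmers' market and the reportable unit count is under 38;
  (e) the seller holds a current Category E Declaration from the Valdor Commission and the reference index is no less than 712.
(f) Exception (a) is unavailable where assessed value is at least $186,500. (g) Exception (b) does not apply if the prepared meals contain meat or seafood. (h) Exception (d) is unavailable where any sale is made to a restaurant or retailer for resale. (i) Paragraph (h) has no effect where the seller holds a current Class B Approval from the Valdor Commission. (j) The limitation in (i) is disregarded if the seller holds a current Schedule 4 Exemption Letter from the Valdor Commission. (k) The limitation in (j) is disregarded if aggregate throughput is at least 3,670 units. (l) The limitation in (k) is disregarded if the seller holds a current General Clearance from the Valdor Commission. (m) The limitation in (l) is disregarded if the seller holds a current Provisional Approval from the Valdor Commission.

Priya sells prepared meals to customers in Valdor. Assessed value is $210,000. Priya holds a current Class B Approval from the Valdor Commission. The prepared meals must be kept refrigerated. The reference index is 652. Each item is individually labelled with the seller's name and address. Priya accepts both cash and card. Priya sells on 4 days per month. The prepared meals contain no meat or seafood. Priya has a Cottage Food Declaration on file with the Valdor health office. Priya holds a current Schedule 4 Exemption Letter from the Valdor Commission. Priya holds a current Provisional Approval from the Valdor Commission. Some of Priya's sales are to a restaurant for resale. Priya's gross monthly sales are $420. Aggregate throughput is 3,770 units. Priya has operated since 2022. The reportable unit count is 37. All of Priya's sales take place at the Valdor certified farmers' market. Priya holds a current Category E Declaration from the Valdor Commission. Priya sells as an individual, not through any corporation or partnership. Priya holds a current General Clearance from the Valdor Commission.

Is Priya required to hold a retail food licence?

No — exception (d) applies; Priya is not required to hold a retail food licence.

Exception (a): items are individually labelled; a Cottage Food Declaration is on file — every condition holds. But: (f) is engaged — assessed value is $210,000, meeting the $186,500 threshold. Exception (a) does not apply.
Exception (b) does not apply: the prepared meals require refrigeration.
Exception (c) requires that gross monthly sales are under $400; but gross monthly sales are $420, not under $400, so (c) is unavailable.
Exception (d)'s conditions are all satisfied: all sales are at a certified farmers' market; the reportable unit count is 37, under the 38 limit. Under paragraphs (h)–(m): (h) would limit (d) — some sales are to a restaurant for resale — but (i) sets (h) aside: (i) operates against (h): a current Class B Approval is held. (j) would limit (i) — a current Schedule 4 Exemption Letter is held — but (k) sets (j) aside: (k) operates against (j): aggregate throughput is 3,770 units, meeting the 3,670 units threshold. (l) applies (a current General Clearance is held), but is itself disapplied by (m): (m) operates against (l): a current Provisional Approval is held. Exception (d) stands.
Exception (e) does not apply: the reference index is 652, short of 712.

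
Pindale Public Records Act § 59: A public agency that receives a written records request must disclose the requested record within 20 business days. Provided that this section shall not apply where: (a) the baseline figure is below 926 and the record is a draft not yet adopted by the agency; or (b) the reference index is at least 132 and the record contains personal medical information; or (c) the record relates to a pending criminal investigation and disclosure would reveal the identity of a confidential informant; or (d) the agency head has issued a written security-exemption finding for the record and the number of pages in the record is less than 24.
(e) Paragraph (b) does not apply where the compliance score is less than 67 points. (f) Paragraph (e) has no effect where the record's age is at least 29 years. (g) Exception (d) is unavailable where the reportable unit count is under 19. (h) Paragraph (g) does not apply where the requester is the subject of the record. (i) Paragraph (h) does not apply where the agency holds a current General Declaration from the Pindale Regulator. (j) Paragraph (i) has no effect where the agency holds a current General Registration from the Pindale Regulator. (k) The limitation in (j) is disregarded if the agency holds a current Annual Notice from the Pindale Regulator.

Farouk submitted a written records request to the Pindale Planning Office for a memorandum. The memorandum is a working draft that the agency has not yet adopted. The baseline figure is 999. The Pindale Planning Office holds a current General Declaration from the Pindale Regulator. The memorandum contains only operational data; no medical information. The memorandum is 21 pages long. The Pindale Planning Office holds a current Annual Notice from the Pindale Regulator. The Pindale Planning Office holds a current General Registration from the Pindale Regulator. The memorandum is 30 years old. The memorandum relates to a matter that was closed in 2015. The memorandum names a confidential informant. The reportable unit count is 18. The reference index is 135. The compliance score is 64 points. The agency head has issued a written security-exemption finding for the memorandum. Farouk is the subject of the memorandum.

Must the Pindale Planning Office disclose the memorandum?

Exception (a) requires that the baseline figure is below 926; but the baseline figure is 999, not below 926, so (a) is unavailable.
Exception (b) does not apply: the memorandum contains only operational data.
Exception (c) fails — the memorandum relates to a closed matter.
Exception (d)'s conditions are all satisfied: a written security-exemption finding has been issued; the number of pages in the record is 21, less than the 24 limit. Turning to paragraphs (g)–(k): (g) operates against (d): the reportable unit count is 18, under the 19 limit. (h) is triggered (Farouk is the subject of the memorandum), but is displaced by (i): (i) is engaged — a current General Declaration is held. (j) would limit (i) — a current General Registration is held — but (k) sets (j) aside: (k) operates — a current Annual Notice is held. Exception (d) does not apply.
No exception displaces § 59.

Yes — the Pindale Planning Office must disclose the memorandum.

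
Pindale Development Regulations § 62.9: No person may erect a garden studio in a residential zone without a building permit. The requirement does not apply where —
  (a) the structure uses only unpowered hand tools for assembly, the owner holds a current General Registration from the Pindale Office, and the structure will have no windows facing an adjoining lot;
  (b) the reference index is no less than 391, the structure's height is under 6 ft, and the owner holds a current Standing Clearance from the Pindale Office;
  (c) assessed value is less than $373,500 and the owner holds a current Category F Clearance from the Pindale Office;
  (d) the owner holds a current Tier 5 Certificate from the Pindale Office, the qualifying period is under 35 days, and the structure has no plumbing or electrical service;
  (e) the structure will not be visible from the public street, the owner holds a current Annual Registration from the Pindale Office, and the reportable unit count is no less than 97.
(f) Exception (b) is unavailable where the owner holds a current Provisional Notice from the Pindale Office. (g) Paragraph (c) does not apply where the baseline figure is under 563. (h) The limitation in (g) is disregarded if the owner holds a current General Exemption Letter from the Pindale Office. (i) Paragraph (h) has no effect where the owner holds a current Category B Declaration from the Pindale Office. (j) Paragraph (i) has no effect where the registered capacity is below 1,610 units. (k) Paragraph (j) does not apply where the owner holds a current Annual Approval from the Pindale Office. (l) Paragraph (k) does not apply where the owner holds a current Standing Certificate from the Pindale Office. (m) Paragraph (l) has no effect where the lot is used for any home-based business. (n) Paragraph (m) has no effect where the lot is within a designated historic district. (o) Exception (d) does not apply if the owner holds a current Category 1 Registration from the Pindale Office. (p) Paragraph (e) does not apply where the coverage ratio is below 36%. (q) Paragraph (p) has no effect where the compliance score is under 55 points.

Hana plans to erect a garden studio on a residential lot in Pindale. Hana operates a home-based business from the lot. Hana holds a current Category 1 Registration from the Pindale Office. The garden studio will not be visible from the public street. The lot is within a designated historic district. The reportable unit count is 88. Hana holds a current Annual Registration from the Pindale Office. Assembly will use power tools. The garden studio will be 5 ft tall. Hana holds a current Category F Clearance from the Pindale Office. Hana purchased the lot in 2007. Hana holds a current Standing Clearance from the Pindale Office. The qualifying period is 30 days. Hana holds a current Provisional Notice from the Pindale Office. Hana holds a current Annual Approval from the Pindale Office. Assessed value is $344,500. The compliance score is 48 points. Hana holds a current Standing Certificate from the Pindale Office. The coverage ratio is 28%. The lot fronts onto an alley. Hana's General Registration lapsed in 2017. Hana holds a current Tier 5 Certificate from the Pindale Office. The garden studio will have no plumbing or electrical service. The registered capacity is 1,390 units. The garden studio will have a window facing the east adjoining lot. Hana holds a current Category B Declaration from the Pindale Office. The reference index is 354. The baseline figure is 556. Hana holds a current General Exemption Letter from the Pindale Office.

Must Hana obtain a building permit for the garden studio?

Exception (a) does not apply: assembly uses power tools.
Exception (b) does not apply: the reference index is 354, short of 391.
Exception (c) is satisfied on its face — assessed value is $344,500, less than the $373,500 limit; a current Category F Clearance is held. As to paragraphs (g)–(n): (g) would limit (c) — the baseline figure is 556, under the 563 limit — but (h) sets (g) aside: (h) operates — a current General Exemption Letter is held. (i) would limit (h) — a current Category B Declaration is held — but (j) sets (i) aside: (j) applies — the registered capacity is 1,390 units, below the 1,610 units limit. (k) is engaged (a current Annual Approval is held), but is set aside by (l): (l) operates against (k): a current Standing Certificate is held. (m) would limit (l) — a home-based business operates on the lot — but (n) sets (m) aside: (n) operates against (m): the lot is in a historic district. So (c) applies.
Exception (d): a current Tier 5 Certificate is held; the qualifying period is 30 days, under the 35 days limit; there is no plumbing or electrical service — every condition holds. But: (o) operates against (d): a current Category 1 Registration is held. Exception (d) does not apply.
Exception (e) does not apply: the reportable unit count is 88, short of 97.

No — exception (c) applies; Hana does not need a building permit.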